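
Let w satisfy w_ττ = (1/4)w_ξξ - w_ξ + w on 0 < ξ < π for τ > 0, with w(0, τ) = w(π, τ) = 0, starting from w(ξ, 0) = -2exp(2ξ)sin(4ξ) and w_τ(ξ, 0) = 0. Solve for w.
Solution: Substitute w = exp(2ξ)u, i.e. u = exp(-2ξ)w.
By the product rule, w_ξ = exp(2ξ)(u_ξ + 2u), w_ξξ = exp(2ξ)(u_ξξ + 4u_ξ + 4u), w_ττ = exp(2ξ)u_ττ.
Substituting into the PDE and dividing by exp(2ξ): u_ττ = (1/4)(u_ξξ + 4u_ξ + 4u) - (u_ξ + 2u) + u.
The lower-order terms cancel, leaving the standard wave equation u_ττ = (1/4)u_ξξ.
Initial data for u: u(ξ,0) = exp(-2ξ)w(ξ,0) = -2sin(4ξ); u_τ(ξ,0) = exp(-2ξ)w_τ(ξ,0) = 0. The boundary conditions carry over: u(0,τ) = u(π,τ) = 0.
Solve for u:
  Using separation of variables u = X(ξ)T(τ):
  Eigenfunctions: sin(nξ), n = 1, 2, 3, ...
  General solution: u(ξ, τ) = Σ [A_n cos(n τ/2) + B_n sin(n τ/2)] sin(nξ)
  From u(ξ,0) = -2sin(4ξ): A_4=-2. From u_τ(ξ,0) = 0: all B_n = 0.
Hence u(ξ,τ) = -2sin(4ξ)cos(2τ).
Transform back: w(ξ,τ) = exp(2ξ)u(ξ,τ).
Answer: w(ξ, τ) = -2exp(2ξ)sin(4ξ)cos(2τ)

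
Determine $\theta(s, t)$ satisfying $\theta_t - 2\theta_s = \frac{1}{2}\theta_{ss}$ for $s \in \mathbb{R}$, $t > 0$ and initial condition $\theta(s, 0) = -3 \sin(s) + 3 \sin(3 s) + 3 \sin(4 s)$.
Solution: Change to a moving frame: let $\eta = s + 2t$, $\sigma = t$ and write $\theta(s,t) = u(\eta,\sigma)$.
By the chain rule $\theta_t = u_{\sigma} + 2u_{\eta}$, $\theta_s = u_{\eta}$, $\theta_{ss} = u_{\eta\eta}$.
Then $\theta_t - 2\theta_s = u_{\sigma}$: the advection term cancels and the PDE becomes the heat equation $u_{\sigma} = \frac{1}{2}u_{\eta\eta}$ on $\eta \in \mathbb{R}$.
Initial data: $u(\eta,0) = \theta(\eta,0) = -3 \sin(\eta) + 3 \sin(3 \eta) + 3 \sin(4 \eta)$.
On $\eta \in \mathbb{R}$ each mode satisfies $(\sin(n\eta))'' = -n^2 \sin(n\eta)$, so $e^{-n^2\sigma/2} \sin(n\eta)$ solves the heat equation; by superposition $u(\eta,\sigma) = \sum c_n e^{-n^2\sigma/2} \sin(n\eta)$.
Reading off the coefficients: $c_1=-3, c_3=3, c_4=3$, so $u(\eta,\sigma) = 3 e^{-8 \sigma} \sin(4 \eta) - 3 e^{-\sigma/2} \sin(\eta) + 3 e^{-9 \sigma/2} \sin(3 \eta)$.
Substituting back $\eta = s + 2t$, $\sigma = t$: $\theta(s,t) = u(s + 2t, t)$.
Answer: $\theta(s, t) = 3 e^{-8 t} \sin(4 s + 8 t) - 3 e^{-t/2} \sin(s + 2 t) + 3 e^{-9 t/2} \sin(3 s + 6 t)$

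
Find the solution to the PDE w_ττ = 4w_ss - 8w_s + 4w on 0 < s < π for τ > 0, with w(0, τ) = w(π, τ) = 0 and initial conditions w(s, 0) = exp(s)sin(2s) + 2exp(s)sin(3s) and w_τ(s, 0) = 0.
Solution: Substitute w = exp(s)u, i.e. u = exp(-s)w.
By the product rule, w_s = exp(s)(u_s + u), w_ss = exp(s)(u_ss + 2u_s + u), w_ττ = exp(s)u_ττ.
Substituting into the PDE and dividing by exp(s): u_ττ = 4(u_ss + 2u_s + u) - 8(u_s + u) + 4u.
The lower-order terms cancel, leaving the standard wave equation u_ττ = 4u_ss.
Initial data for u: u(s,0) = exp(-s)w(s,0) = sin(2s) + 2sin(3s); u_τ(s,0) = exp(-s)w_τ(s,0) = 0. The boundary conditions carry over: u(0,τ) = u(π,τ) = 0.
Solve for u:
  Using separation of variables u = X(s)T(τ):
  Eigenfunctions: sin(ns), n = 1, 2, 3, ...
  General solution: u(s, τ) = Σ [A_n cos(2n τ) + B_n sin(2n τ)] sin(ns)
  From u(s,0) = sin(2s) + 2sin(3s): A_2=1, A_3=2. From u_τ(s,0) = 0: all B_n = 0.
Hence u(s,τ) = sin(2s)cos(4τ) + 2sin(3s)cos(6τ).
Transform back: w(s,τ) = exp(s)u(s,τ).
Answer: w(s, τ) = exp(s)sin(2s)cos(4τ) + 2exp(s)sin(3s)cos(6τ)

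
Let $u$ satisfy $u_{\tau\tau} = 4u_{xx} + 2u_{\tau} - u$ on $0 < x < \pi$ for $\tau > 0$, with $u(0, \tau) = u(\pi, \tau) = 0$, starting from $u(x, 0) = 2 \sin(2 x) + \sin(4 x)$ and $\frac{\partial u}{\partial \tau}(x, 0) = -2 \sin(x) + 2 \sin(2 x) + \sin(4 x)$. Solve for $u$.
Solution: Substitute $u = e^{\tau}w$, i.e. $w = e^{-\tau}u$.
By the product rule, $u_{\tau} = e^{\tau}(w_{\tau} + w)$, $u_{\tau\tau} = e^{\tau}(w_{\tau\tau} + 2w_{\tau} + w)$, $u_{xx} = e^{\tau}w_{xx}$.
Substituting into the PDE and dividing by $e^{\tau}$: $w_{\tau\tau} + 2w_{\tau} + w = 4w_{xx} + 2(w_{\tau} + w) - w$.
The lower-order terms cancel, leaving the standard wave equation $w_{\tau\tau} = 4w_{xx}$.
Initial data for $w$: $w(x,0) = u(x,0) = 2 \sin(2 x) + \sin(4 x)$; $w_{\tau}(x,0) = u_{\tau}(x,0) - u(x,0) = -2 \sin(x)$. The boundary conditions carry over: $w(0,\tau) = w(\pi,\tau) = 0$.
Solve for $w$:
  Using separation of variables $w = X(x)T(\tau)$:
  Eigenfunctions: $\sin(nx)$, $n = 1, 2, 3, \ldots$
  General solution: $w(x, \tau) = \sum [A_n \cos(2n \tau) + B_n \sin(2n \tau)] \sin(nx)$
  From $w(x,0) = 2 \sin(2 x) + \sin(4 x)$: $A_2=2, A_4=1$. From $w_{\tau}(x,0) = -2 \sin(x)$, using $w_{\tau}(x,0) = \sum \omega_n B_n \sin(nx)$ with $\omega_n = 2n$: $B_1 = (-2)/2 = -1$.
Hence $w(x,\tau) = - \sin(x) \sin(2 \tau) + 2 \sin(2 x) \cos(4 \tau) + \sin(4 x) \cos(8 \tau)$.
Transform back: $u(x,\tau) = e^{\tau}w(x,\tau)$.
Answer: $u(x, \tau) = - e^{\tau} \sin(2 \tau) \sin(x) + 2 e^{\tau} \sin(2 x) \cos(4 \tau) + e^{\tau} \sin(4 x) \cos(8 \tau)$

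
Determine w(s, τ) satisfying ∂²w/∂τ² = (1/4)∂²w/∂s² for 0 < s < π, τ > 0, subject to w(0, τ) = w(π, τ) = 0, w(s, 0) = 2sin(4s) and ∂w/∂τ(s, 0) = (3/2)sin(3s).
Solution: Using separation of variables w = X(s)T(τ):
Eigenfunctions: sin(ns), n = 1, 2, 3, ...
General solution: w(s, τ) = Σ [A_n cos(n τ/2) + B_n sin(n τ/2)] sin(ns)
From w(s,0) = 2sin(4s): A_4=2. From w_τ(s,0) = (3/2)sin(3s), using w_τ(s,0) = Σ ω_n B_n sin(ns) with ω_n = n/2: B_3 = (3/2)/(3/2) = 1.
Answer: w(s, τ) = sin(3s)sin(3τ/2) + 2sin(4s)cos(2τ)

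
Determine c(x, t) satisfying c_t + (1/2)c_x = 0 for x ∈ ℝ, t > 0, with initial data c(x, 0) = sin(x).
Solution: By characteristics (dx/dt = 1/2), c(x,t) = f(x - (1/2)t) with f = c(·, 0).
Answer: c(x, t) = -sin(t/2 - x)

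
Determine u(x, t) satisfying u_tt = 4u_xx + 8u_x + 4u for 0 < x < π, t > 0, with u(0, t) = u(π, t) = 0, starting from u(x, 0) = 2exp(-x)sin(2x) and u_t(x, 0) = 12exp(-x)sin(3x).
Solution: Substitute u = exp(-x)w, i.e. w = exp(x)u.
By the product rule, u_x = exp(-x)(w_x - w), u_xx = exp(-x)(w_xx - 2w_x + w), u_tt = exp(-x)w_tt.
Substituting into the PDE and dividing by exp(-x): w_tt = 4(w_xx - 2w_x + w) + 8(w_x - w) + 4w.
The lower-order terms cancel, leaving the standard wave equation w_tt = 4w_xx.
Initial data for w: w(x,0) = exp(x)u(x,0) = 2sin(2x); w_t(x,0) = exp(x)u_t(x,0) = 12sin(3x). The boundary conditions carry over: w(0,t) = w(π,t) = 0.
Solve for w:
  Using separation of variables w = X(x)T(t):
  Eigenfunctions: sin(nx), n = 1, 2, 3, ...
  General solution: w(x, t) = Σ [A_n cos(2n t) + B_n sin(2n t)] sin(nx)
  From w(x,0) = 2sin(2x): A_2=2. From w_t(x,0) = 12sin(3x), using w_t(x,0) = Σ ω_n B_n sin(nx) with ω_n = 2n: B_3 = 12/6 = 2.
Hence w(x,t) = 2sin(6t)sin(3x) + 2sin(2x)cos(4t).
Transform back: u(x,t) = exp(-x)w(x,t).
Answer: u(x, t) = 2exp(-x)sin(6t)sin(3x) + 2exp(-x)sin(2x)cos(4t)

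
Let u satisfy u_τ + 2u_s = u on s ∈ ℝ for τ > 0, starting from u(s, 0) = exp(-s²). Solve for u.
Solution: Substitute u = exp(τ)w, i.e. w = exp(-τ)u.
By the product rule, u_τ = exp(τ)(w_τ + w), u_s = exp(τ)w_s.
Substituting into the PDE and dividing by exp(τ): w_τ + w + 2w_s = w.
The lower-order terms cancel, leaving the standard advection equation w_τ + 2w_s = 0.
Initial data for w: w(s,0) = u(s,0) = exp(-s²).
Solve for w:
  By method of characteristics (waves move right with speed 2):
  Along characteristics s - 2τ = const, w is constant, so w(s,τ) = f(s - 2τ) with f = w(·, 0).
Hence w(s,τ) = exp(-(s - 2τ)²).
Transform back: u(s,τ) = exp(τ)w(s,τ).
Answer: u(s, τ) = exp(τ)exp(-(s - 2τ)²)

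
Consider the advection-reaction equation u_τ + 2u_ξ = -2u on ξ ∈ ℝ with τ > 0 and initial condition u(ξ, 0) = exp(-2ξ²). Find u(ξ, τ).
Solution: Substitute u = exp(-2τ)w.
Then u_τ = exp(-2τ)(w_τ - 2w), u_ξ = exp(-2τ)w_ξ; substituting and dividing by exp(-2τ), the lower-order terms cancel: w_τ + 2w_ξ = 0 (standard advection equation).
Data for w: w(ξ,0) = u(ξ,0) = exp(-2ξ²).
By characteristics (dξ/dτ = 2), w(ξ,τ) = f(ξ - 2τ) with f = w(·, 0).
So w(ξ,τ) = exp(-2(ξ - 2τ)²), and u(ξ,τ) = exp(-2τ)w(ξ,τ).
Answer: u(ξ, τ) = exp(-2τ)exp(-2(ξ - 2τ)²)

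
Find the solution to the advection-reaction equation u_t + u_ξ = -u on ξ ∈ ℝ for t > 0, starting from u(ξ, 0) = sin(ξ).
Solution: Substitute u = exp(-t)w, i.e. w = exp(t)u.
By the product rule, u_t = exp(-t)(w_t - w), u_ξ = exp(-t)w_ξ.
Substituting into the PDE and dividing by exp(-t): w_t - w + w_ξ = -w.
The lower-order terms cancel, leaving the standard advection equation w_t + w_ξ = 0.
Initial data for w: w(ξ,0) = u(ξ,0) = sin(ξ).
Solve for w:
  By method of characteristics (waves move right with speed 1):
  Along characteristics ξ - t = const, w is constant, so w(ξ,t) = f(ξ - t) with f = w(·, 0).
Hence w(ξ,t) = -sin(t - ξ).
Transform back: u(ξ,t) = exp(-t)w(ξ,t).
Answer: u(ξ, t) = -exp(-t)sin(t - ξ)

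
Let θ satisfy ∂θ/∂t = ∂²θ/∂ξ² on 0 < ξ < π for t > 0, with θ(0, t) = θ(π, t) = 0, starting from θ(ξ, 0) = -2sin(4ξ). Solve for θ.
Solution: Using separation of variables θ = X(ξ)G(t):
Eigenfunctions: sin(nξ), n = 1, 2, 3, ...
General solution: θ(ξ, t) = Σ c_n sin(nξ) exp(-n² t)
Matching θ(ξ,0) = -2sin(4ξ) term by term: c_4=-2.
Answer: θ(ξ, t) = -2exp(-16t)sin(4ξ)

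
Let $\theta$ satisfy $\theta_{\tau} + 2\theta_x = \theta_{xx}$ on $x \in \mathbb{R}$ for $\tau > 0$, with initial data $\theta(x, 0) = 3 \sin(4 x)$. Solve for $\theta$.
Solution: Change to a moving frame: let $\eta = x - 2\tau$, $\sigma = \tau$ and write $\theta(x,\tau) = u(\eta,\sigma)$.
By the chain rule $\theta_{\tau} = u_{\sigma} - 2u_{\eta}$, $\theta_x = u_{\eta}$, $\theta_{xx} = u_{\eta\eta}$.
Then $\theta_{\tau} + 2\theta_x = u_{\sigma}$: the advection term cancels and the PDE becomes the heat equation $u_{\sigma} = u_{\eta\eta}$ on $\eta \in \mathbb{R}$.
Initial data: $u(\eta,0) = \theta(\eta,0) = 3 \sin(4 \eta)$.
On $\eta \in \mathbb{R}$ each mode satisfies $(\sin(n\eta))'' = -n^2 \sin(n\eta)$, so $e^{-n^2\sigma} \sin(n\eta)$ solves the heat equation; by superposition $u(\eta,\sigma) = \sum c_n e^{-n^2\sigma} \sin(n\eta)$.
Reading off the coefficients: $c_4=3$, so $u(\eta,\sigma) = 3 e^{-16 \sigma} \sin(4 \eta)$.
Substituting back $\eta = x - 2\tau$, $\sigma = \tau$: $\theta(x,\tau) = u(x - 2\tau, \tau)$.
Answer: $\theta(x, \tau) = -3 e^{-16 \tau} \sin(8 \tau - 4 x)$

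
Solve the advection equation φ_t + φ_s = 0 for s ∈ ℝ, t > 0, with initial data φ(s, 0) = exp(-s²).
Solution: By characteristics (ds/dt = 1), φ(s,t) = f(s - t) with f = φ(·, 0).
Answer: φ(s, t) = exp(-(s - t)²)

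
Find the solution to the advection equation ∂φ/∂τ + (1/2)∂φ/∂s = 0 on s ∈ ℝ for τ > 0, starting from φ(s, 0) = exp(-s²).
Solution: By characteristics (ds/dτ = 1/2), φ(s,τ) = f(s - (1/2)τ) with f = φ(·, 0).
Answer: φ(s, τ) = exp(-(s - τ/2)²)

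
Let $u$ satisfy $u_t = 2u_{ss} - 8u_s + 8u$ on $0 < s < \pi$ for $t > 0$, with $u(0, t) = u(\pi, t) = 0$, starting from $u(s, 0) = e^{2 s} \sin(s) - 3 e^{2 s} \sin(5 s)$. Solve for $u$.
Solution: Substitute $u = e^{2s}w$, i.e. $w = e^{-2s}u$.
By the product rule, $u_s = e^{2s}(w_s + 2w)$, $u_{ss} = e^{2s}(w_{ss} + 4w_s + 4w)$, $u_t = e^{2s}w_t$.
Substituting into the PDE and dividing by $e^{2s}$: $w_t = 2(w_{ss} + 4w_s + 4w) - 8(w_s + 2w) + 8w$.
The lower-order terms cancel, leaving the standard heat equation $w_t = 2w_{ss}$.
Initial data for $w$: $w(s,0) = e^{-2s}u(s,0) = \sin(s) - 3 \sin(5 s)$. The boundary conditions carry over: $w(0,t) = w(\pi,t) = 0$.
Solve for $w$:
  Using separation of variables $w = X(s)T(t)$:
  Eigenfunctions: $\sin(ns)$, $n = 1, 2, 3, \ldots$
  General solution: $w(s, t) = \sum c_n \sin(ns) e^{-2n^2 t}$
  Matching $w(s,0) = \sin(s) - 3 \sin(5 s)$ term by term: $c_1=1, c_5=-3$.
Hence $w(s,t) = e^{-2 t} \sin(s) - 3 e^{-50 t} \sin(5 s)$.
Transform back: $u(s,t) = e^{2s}w(s,t)$.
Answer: $u(s, t) = e^{2 s} e^{-2 t} \sin(s) - 3 e^{2 s} e^{-50 t} \sin(5 s)$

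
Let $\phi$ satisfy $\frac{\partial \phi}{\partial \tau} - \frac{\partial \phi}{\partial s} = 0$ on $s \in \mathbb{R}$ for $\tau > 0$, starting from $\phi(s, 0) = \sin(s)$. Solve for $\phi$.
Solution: By characteristics ($ds/d\tau = -1$), $\phi(s,\tau) = f(s + \tau)$ with $f = \phi( \cdot , 0)$.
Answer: $\phi(s, \tau) = \sin(\tau + s)$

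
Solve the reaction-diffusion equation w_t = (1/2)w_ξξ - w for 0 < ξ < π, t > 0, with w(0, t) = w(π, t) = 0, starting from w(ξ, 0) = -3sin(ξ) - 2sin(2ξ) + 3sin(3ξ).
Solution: Substitute w = exp(-t)u.
Then w_t = exp(-t)(u_t - u), w_ξξ = exp(-t)u_ξξ; substituting and dividing by exp(-t), the lower-order terms cancel: u_t = (1/2)u_ξξ (standard heat equation).
Data for u: u(ξ,0) = w(ξ,0) = -3sin(ξ) - 2sin(2ξ) + 3sin(3ξ). The boundary conditions carry over: u(0,t) = u(π,t) = 0.
Separating variables: u = Σ c_n exp(-n²t/2) sin(nξ). From u(ξ,0) = -3sin(ξ) - 2sin(2ξ) + 3sin(3ξ): c_1=-3, c_2=-2, c_3=3.
So u(ξ,t) = -2exp(-2t)sin(2ξ) - 3exp(-t/2)sin(ξ) + 3exp(-9t/2)sin(3ξ), and w(ξ,t) = exp(-t)u(ξ,t).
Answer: w(ξ, t) = -2exp(-3t)sin(2ξ) - 3exp(-3t/2)sin(ξ) + 3exp(-11t/2)sin(3ξ)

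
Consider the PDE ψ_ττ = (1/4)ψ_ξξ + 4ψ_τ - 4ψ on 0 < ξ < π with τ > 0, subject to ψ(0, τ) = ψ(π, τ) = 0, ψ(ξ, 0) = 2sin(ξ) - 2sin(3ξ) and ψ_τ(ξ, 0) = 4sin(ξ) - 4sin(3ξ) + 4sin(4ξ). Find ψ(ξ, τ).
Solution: Substitute ψ = exp(2τ)u, i.e. u = exp(-2τ)ψ.
By the product rule, ψ_τ = exp(2τ)(u_τ + 2u), ψ_ττ = exp(2τ)(u_ττ + 4u_τ + 4u), ψ_ξξ = exp(2τ)u_ξξ.
Substituting into the PDE and dividing by exp(2τ): u_ττ + 4u_τ + 4u = (1/4)u_ξξ + 4(u_τ + 2u) - 4u.
The lower-order terms cancel, leaving the standard wave equation u_ττ = (1/4)u_ξξ.
Initial data for u: u(ξ,0) = ψ(ξ,0) = 2sin(ξ) - 2sin(3ξ); u_τ(ξ,0) = ψ_τ(ξ,0) - 2ψ(ξ,0) = 4sin(4ξ). The boundary conditions carry over: u(0,τ) = u(π,τ) = 0.
Solve for u:
  Using separation of variables u = X(ξ)T(τ):
  Eigenfunctions: sin(nξ), n = 1, 2, 3, ...
  General solution: u(ξ, τ) = Σ [A_n cos(n τ/2) + B_n sin(n τ/2)] sin(nξ)
  From u(ξ,0) = 2sin(ξ) - 2sin(3ξ): A_1=2, A_3=-2. From u_τ(ξ,0) = 4sin(4ξ), using u_τ(ξ,0) = Σ ω_n B_n sin(nξ) with ω_n = n/2: B_4 = 4/2 = 2.
Hence u(ξ,τ) = 2sin(ξ)cos(τ/2) - 2sin(3ξ)cos(3τ/2) + 2sin(4ξ)sin(2τ).
Transform back: ψ(ξ,τ) = exp(2τ)u(ξ,τ).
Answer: ψ(ξ, τ) = 2exp(2τ)sin(ξ)cos(τ/2) - 2exp(2τ)sin(3ξ)cos(3τ/2) + 2exp(2τ)sin(4ξ)sin(2τ)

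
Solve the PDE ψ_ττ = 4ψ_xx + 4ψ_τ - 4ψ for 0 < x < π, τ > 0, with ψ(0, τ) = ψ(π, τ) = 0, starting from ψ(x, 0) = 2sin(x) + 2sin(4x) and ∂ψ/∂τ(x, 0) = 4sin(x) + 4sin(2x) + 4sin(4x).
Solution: Substitute ψ = exp(2τ)u, i.e. u = exp(-2τ)ψ.
By the product rule, ψ_τ = exp(2τ)(u_τ + 2u), ψ_ττ = exp(2τ)(u_ττ + 4u_τ + 4u), ψ_xx = exp(2τ)u_xx.
Substituting into the PDE and dividing by exp(2τ): u_ττ + 4u_τ + 4u = 4u_xx + 4(u_τ + 2u) - 4u.
The lower-order terms cancel, leaving the standard wave equation u_ττ = 4u_xx.
Initial data for u: u(x,0) = ψ(x,0) = 2sin(x) + 2sin(4x); u_τ(x,0) = ψ_τ(x,0) - 2ψ(x,0) = 4sin(2x). The boundary conditions carry over: u(0,τ) = u(π,τ) = 0.
Solve for u:
  Using separation of variables u = X(x)T(τ):
  Eigenfunctions: sin(nx), n = 1, 2, 3, ...
  General solution: u(x, τ) = Σ [A_n cos(2n τ) + B_n sin(2n τ)] sin(nx)
  From u(x,0) = 2sin(x) + 2sin(4x): A_1=2, A_4=2. From u_τ(x,0) = 4sin(2x), using u_τ(x,0) = Σ ω_n B_n sin(nx) with ω_n = 2n: B_2 = 4/4 = 1.
Hence u(x,τ) = 2sin(x)cos(2τ) + sin(2x)sin(4τ) + 2sin(4x)cos(8τ).
Transform back: ψ(x,τ) = exp(2τ)u(x,τ).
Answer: ψ(x, τ) = 2exp(2τ)sin(x)cos(2τ) + exp(2τ)sin(2x)sin(4τ) + 2exp(2τ)sin(4x)cos(8τ)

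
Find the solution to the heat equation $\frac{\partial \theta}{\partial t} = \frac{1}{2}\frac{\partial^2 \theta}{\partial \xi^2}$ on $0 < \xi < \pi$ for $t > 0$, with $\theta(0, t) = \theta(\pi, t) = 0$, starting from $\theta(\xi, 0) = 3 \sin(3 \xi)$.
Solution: Using separation of variables $\theta = X(\xi)G(t)$:
Eigenfunctions: $\sin(n\xi)$, $n = 1, 2, 3, \ldots$
General solution: $\theta(\xi, t) = \sum c_n \sin(n\xi) e^{-n^2 t/2}$
Matching $\theta(\xi,0) = 3 \sin(3 \xi)$ term by term: $c_3=3$.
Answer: $\theta(\xi, t) = 3 e^{-9 t/2} \sin(3 \xi)$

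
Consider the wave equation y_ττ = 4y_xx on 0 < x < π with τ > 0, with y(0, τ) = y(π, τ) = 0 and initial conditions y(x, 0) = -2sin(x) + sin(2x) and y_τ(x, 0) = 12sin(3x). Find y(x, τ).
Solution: Using separation of variables y = X(x)T(τ):
Eigenfunctions: sin(nx), n = 1, 2, 3, ...
General solution: y(x, τ) = Σ [A_n cos(2n τ) + B_n sin(2n τ)] sin(nx)
From y(x,0) = -2sin(x) + sin(2x): A_1=-2, A_2=1. From y_τ(x,0) = 12sin(3x), using y_τ(x,0) = Σ ω_n B_n sin(nx) with ω_n = 2n: B_3 = 12/6 = 2.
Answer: y(x, τ) = -2sin(x)cos(2τ) + sin(2x)cos(4τ) + 2sin(3x)sin(6τ)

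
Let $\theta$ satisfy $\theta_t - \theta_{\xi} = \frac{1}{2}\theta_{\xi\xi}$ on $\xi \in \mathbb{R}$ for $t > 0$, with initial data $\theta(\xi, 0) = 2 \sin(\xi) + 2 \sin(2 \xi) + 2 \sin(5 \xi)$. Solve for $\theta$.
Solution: Moving frame: $\eta = \xi + t$, $\sigma = t$, $\theta = u(\eta,\sigma)$, so $\theta_t = u_{\sigma} + u_{\eta}$ and $\theta_{\xi\xi} = u_{\eta\eta}$.
Hence $\theta_t - \theta_{\xi} = u_{\sigma}$ and the PDE becomes the heat equation $u_{\sigma} = \frac{1}{2}u_{\eta\eta}$ on $\eta \in \mathbb{R}$.
Initial data: $u(\eta,0) = \theta(\eta,0) = 2 \sin(\eta) + 2 \sin(2 \eta) + 2 \sin(5 \eta)$. Each mode $\sin(n\eta)$ decays as $e^{-n^2\sigma/2}$ on $\mathbb{R}$, so $u(\eta,\sigma) = \sum c_n e^{-n^2\sigma/2} \sin(n\eta)$ with $c_1=2, c_2=2, c_5=2$: $u(\eta,\sigma) = 2 e^{-2 \sigma} \sin(2 \eta) + 2 e^{-\sigma/2} \sin(\eta) + 2 e^{-25 \sigma/2} \sin(5 \eta)$.
Substituting back: $\theta(\xi,t) = u(\xi + t, t)$.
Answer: $\theta(\xi, t) = 2 e^{-2 t} \sin(2 \xi + 2 t) + 2 e^{-t/2} \sin(\xi + t) + 2 e^{-25 t/2} \sin(5 \xi + 5 t)$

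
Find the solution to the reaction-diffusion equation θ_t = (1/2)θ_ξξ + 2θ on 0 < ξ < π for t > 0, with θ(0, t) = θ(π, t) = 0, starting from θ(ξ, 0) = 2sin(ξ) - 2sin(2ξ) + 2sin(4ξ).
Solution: Substitute θ = exp(2t)u, i.e. u = exp(-2t)θ.
By the product rule, θ_t = exp(2t)(u_t + 2u), θ_ξξ = exp(2t)u_ξξ.
Substituting into the PDE and dividing by exp(2t): u_t + 2u = (1/2)u_ξξ + 2u.
The lower-order terms cancel, leaving the standard heat equation u_t = (1/2)u_ξξ.
Initial data for u: u(ξ,0) = θ(ξ,0) = 2sin(ξ) - 2sin(2ξ) + 2sin(4ξ). The boundary conditions carry over: u(0,t) = u(π,t) = 0.
Solve for u:
  Using separation of variables u = X(ξ)G(t):
  Eigenfunctions: sin(nξ), n = 1, 2, 3, ...
  General solution: u(ξ, t) = Σ c_n sin(nξ) exp(-n² t/2)
  Matching u(ξ,0) = 2sin(ξ) - 2sin(2ξ) + 2sin(4ξ) term by term: c_1=2, c_2=-2, c_4=2.
Hence u(ξ,t) = -2exp(-2t)sin(2ξ) + 2exp(-8t)sin(4ξ) + 2exp(-t/2)sin(ξ).
Transform back: θ(ξ,t) = exp(2t)u(ξ,t).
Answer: θ(ξ, t) = 2exp(3t/2)sin(ξ) - 2sin(2ξ) + 2exp(-6t)sin(4ξ)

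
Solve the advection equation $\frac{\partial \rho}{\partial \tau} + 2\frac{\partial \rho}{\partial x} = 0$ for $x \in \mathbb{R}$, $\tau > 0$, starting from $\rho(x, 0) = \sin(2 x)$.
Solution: By characteristics ($dx/d\tau = 2$), $\rho(x,\tau) = f(x - 2\tau)$ with $f = \rho( \cdot , 0)$.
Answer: $\rho(x, \tau) = - \sin(4 \tau - 2 x)$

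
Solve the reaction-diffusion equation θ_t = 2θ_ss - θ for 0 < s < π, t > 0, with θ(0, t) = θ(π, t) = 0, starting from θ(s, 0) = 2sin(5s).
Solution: Substitute θ = exp(-t)u, i.e. u = exp(t)θ.
By the product rule, θ_t = exp(-t)(u_t - u), θ_ss = exp(-t)u_ss.
Substituting into the PDE and dividing by exp(-t): u_t - u = 2u_ss - u.
The lower-order terms cancel, leaving the standard heat equation u_t = 2u_ss.
Initial data for u: u(s,0) = θ(s,0) = 2sin(5s). The boundary conditions carry over: u(0,t) = u(π,t) = 0.
Solve for u:
  Using separation of variables u = X(s)G(t):
  Eigenfunctions: sin(ns), n = 1, 2, 3, ...
  General solution: u(s, t) = Σ c_n sin(ns) exp(-2n² t)
  Matching u(s,0) = 2sin(5s) term by term: c_5=2.
Hence u(s,t) = 2exp(-50t)sin(5s).
Transform back: θ(s,t) = exp(-t)u(s,t).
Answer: θ(s, t) = 2exp(-51t)sin(5s)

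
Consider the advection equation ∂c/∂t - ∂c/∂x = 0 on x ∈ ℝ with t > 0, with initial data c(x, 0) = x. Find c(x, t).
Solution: By characteristics (dx/dt = -1), c(x,t) = f(x + t) with f = c(·, 0).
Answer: c(x, t) = t + x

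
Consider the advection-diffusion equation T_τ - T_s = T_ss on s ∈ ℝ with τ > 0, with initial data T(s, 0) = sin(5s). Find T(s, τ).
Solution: Moving frame: η = s + τ, σ = τ, T = u(η,σ), so T_τ = u_σ + u_η and T_ss = u_ηη.
Hence T_τ - T_s = u_σ and the PDE becomes the heat equation u_σ = u_ηη on η ∈ ℝ.
Initial data: u(η,0) = T(η,0) = sin(5η). Each mode sin(nη) decays as exp(-n²σ) on ℝ, so u(η,σ) = Σ c_n exp(-n²σ) sin(nη) with c_5=1: u(η,σ) = exp(-25σ)sin(5η).
Substituting back: T(s,τ) = u(s + τ, τ).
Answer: T(s, τ) = exp(-25τ)sin(5s + 5τ)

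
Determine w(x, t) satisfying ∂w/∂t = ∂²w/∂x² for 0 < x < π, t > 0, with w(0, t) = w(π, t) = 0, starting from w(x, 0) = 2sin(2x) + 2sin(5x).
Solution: Using separation of variables w = X(x)T(t):
Eigenfunctions: sin(nx), n = 1, 2, 3, ...
General solution: w(x, t) = Σ c_n sin(nx) exp(-n² t)
Matching w(x,0) = 2sin(2x) + 2sin(5x) term by term: c_2=2, c_5=2.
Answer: w(x, t) = 2exp(-4t)sin(2x) + 2exp(-25t)sin(5x)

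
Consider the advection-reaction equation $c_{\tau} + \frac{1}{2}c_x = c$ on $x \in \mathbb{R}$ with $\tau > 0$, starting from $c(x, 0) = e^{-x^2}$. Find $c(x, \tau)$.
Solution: Substitute $c = e^{\tau}u$.
Then $c_{\tau} = e^{\tau}(u_{\tau} + u)$, $c_x = e^{\tau}u_x$; substituting and dividing by $e^{\tau}$, the lower-order terms cancel: $u_{\tau} + \frac{1}{2}u_x = 0$ (standard advection equation).
Data for $u$: $u(x,0) = c(x,0) = e^{-x^2}$.
By characteristics ($dx/d\tau = 1/2$), $u(x,\tau) = f(x - \frac{1}{2}\tau)$ with $f = u( \cdot , 0)$.
So $u(x,\tau) = e^{-(x - \tau/2)^2}$, and $c(x,\tau) = e^{\tau}u(x,\tau)$.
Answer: $c(x, \tau) = e^{\tau} e^{-(-\tau/2 + x)^2}$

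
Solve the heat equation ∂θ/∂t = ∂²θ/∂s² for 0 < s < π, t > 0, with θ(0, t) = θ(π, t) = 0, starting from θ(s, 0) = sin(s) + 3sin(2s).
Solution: Using separation of variables θ = X(s)G(t):
Eigenfunctions: sin(ns), n = 1, 2, 3, ...
General solution: θ(s, t) = Σ c_n sin(ns) exp(-n² t)
Matching θ(s,0) = sin(s) + 3sin(2s) term by term: c_1=1, c_2=3.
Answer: θ(s, t) = exp(-t)sin(s) + 3exp(-4t)sin(2s)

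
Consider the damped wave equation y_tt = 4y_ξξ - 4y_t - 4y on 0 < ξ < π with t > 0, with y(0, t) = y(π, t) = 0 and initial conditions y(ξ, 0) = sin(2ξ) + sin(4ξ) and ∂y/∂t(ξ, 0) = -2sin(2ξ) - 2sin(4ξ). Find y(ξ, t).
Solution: Substitute y = exp(-2t)u, i.e. u = exp(2t)y.
By the product rule, y_t = exp(-2t)(u_t - 2u), y_tt = exp(-2t)(u_tt - 4u_t + 4u), y_ξξ = exp(-2t)u_ξξ.
Substituting into the PDE and dividing by exp(-2t): u_tt - 4u_t + 4u = 4u_ξξ - 4(u_t - 2u) - 4u.
The lower-order terms cancel, leaving the standard wave equation u_tt = 4u_ξξ.
Initial data for u: u(ξ,0) = y(ξ,0) = sin(2ξ) + sin(4ξ); u_t(ξ,0) = y_t(ξ,0) + 2y(ξ,0) = 0. The boundary conditions carry over: u(0,t) = u(π,t) = 0.
Solve for u:
  Using separation of variables u = X(ξ)T(t):
  Eigenfunctions: sin(nξ), n = 1, 2, 3, ...
  General solution: u(ξ, t) = Σ [A_n cos(2n t) + B_n sin(2n t)] sin(nξ)
  From u(ξ,0) = sin(2ξ) + sin(4ξ): A_2=1, A_4=1. From u_t(ξ,0) = 0: all B_n = 0.
Hence u(ξ,t) = sin(2ξ)cos(4t) + sin(4ξ)cos(8t).
Transform back: y(ξ,t) = exp(-2t)u(ξ,t).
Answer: y(ξ, t) = exp(-2t)sin(2ξ)cos(4t) + exp(-2t)sin(4ξ)cos(8t)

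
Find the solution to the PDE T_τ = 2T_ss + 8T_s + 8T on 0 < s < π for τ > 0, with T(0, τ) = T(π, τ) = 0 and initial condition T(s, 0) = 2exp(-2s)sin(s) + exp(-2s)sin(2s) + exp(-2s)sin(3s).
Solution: Substitute T = exp(-2s)u, i.e. u = exp(2s)T.
By the product rule, T_s = exp(-2s)(u_s - 2u), T_ss = exp(-2s)(u_ss - 4u_s + 4u), T_τ = exp(-2s)u_τ.
Substituting into the PDE and dividing by exp(-2s): u_τ = 2(u_ss - 4u_s + 4u) + 8(u_s - 2u) + 8u.
The lower-order terms cancel, leaving the standard heat equation u_τ = 2u_ss.
Initial data for u: u(s,0) = exp(2s)T(s,0) = 2sin(s) + sin(2s) + sin(3s). The boundary conditions carry over: u(0,τ) = u(π,τ) = 0.
Solve for u:
  Using separation of variables u = X(s)G(τ):
  Eigenfunctions: sin(ns), n = 1, 2, 3, ...
  General solution: u(s, τ) = Σ c_n sin(ns) exp(-2n² τ)
  Matching u(s,0) = 2sin(s) + sin(2s) + sin(3s) term by term: c_1=2, c_2=1, c_3=1.
Hence u(s,τ) = 2exp(-2τ)sin(s) + exp(-8τ)sin(2s) + exp(-18τ)sin(3s).
Transform back: T(s,τ) = exp(-2s)u(s,τ).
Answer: T(s, τ) = 2exp(-2s)exp(-2τ)sin(s) + exp(-2s)exp(-8τ)sin(2s) + exp(-2s)exp(-18τ)sin(3s)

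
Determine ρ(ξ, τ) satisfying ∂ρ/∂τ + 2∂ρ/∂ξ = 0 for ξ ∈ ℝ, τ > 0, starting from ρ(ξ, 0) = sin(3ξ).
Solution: By method of characteristics (waves move right with speed 2):
Along characteristics ξ - 2τ = const, ρ is constant, so ρ(ξ,τ) = f(ξ - 2τ) with f = ρ(·, 0).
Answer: ρ(ξ, τ) = sin(3ξ - 6τ)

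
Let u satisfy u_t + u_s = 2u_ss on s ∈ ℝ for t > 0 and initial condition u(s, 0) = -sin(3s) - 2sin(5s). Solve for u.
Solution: Moving frame: η = s - t, σ = t, u = w(η,σ), so u_t = w_σ - w_η and u_ss = w_ηη.
Hence u_t + u_s = w_σ and the PDE becomes the heat equation w_σ = 2w_ηη on η ∈ ℝ.
Initial data: w(η,0) = u(η,0) = -sin(3η) - 2sin(5η). Each mode sin(nη) decays as exp(-2n²σ) on ℝ, so w(η,σ) = Σ c_n exp(-2n²σ) sin(nη) with c_3=-1, c_5=-2: w(η,σ) = -exp(-18σ)sin(3η) - 2exp(-50σ)sin(5η).
Substituting back: u(s,t) = w(s - t, t).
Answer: u(s, t) = -exp(-18t)sin(3s - 3t) - 2exp(-50t)sin(5s - 5t)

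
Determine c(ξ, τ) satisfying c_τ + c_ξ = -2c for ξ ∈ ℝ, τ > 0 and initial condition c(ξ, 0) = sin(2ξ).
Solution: Substitute c = exp(-2τ)u, i.e. u = exp(2τ)c.
By the product rule, c_τ = exp(-2τ)(u_τ - 2u), c_ξ = exp(-2τ)u_ξ.
Substituting into the PDE and dividing by exp(-2τ): u_τ - 2u + u_ξ = -2u.
The lower-order terms cancel, leaving the standard advection equation u_τ + u_ξ = 0.
Initial data for u: u(ξ,0) = c(ξ,0) = sin(2ξ).
Solve for u:
  By method of characteristics (waves move right with speed 1):
  Along characteristics ξ - τ = const, u is constant, so u(ξ,τ) = f(ξ - τ) with f = u(·, 0).
Hence u(ξ,τ) = sin(2ξ - 2τ).
Transform back: c(ξ,τ) = exp(-2τ)u(ξ,τ).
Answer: c(ξ, τ) = exp(-2τ)sin(2ξ - 2τ)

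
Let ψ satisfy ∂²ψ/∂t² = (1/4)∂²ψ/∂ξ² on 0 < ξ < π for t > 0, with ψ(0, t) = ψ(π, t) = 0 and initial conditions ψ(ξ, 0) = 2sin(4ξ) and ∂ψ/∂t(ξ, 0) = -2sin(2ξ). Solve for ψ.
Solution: Using separation of variables ψ = X(ξ)T(t):
Eigenfunctions: sin(nξ), n = 1, 2, 3, ...
General solution: ψ(ξ, t) = Σ [A_n cos(n t/2) + B_n sin(n t/2)] sin(nξ)
From ψ(ξ,0) = 2sin(4ξ): A_4=2. From ψ_t(ξ,0) = -2sin(2ξ), using ψ_t(ξ,0) = Σ ω_n B_n sin(nξ) with ω_n = n/2: B_2 = (-2)/1 = -2.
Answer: ψ(ξ, t) = -2sin(t)sin(2ξ) + 2sin(4ξ)cos(2t)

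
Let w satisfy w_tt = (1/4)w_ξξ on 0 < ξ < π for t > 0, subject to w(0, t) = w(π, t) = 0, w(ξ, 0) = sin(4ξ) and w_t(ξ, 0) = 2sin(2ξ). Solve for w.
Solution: Using separation of variables w = X(ξ)T(t):
Eigenfunctions: sin(nξ), n = 1, 2, 3, ...
General solution: w(ξ, t) = Σ [A_n cos(n t/2) + B_n sin(n t/2)] sin(nξ)
From w(ξ,0) = sin(4ξ): A_4=1. From w_t(ξ,0) = 2sin(2ξ), using w_t(ξ,0) = Σ ω_n B_n sin(nξ) with ω_n = n/2: B_2 = 2/1 = 2.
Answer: w(ξ, t) = 2sin(t)sin(2ξ) + sin(4ξ)cos(2t)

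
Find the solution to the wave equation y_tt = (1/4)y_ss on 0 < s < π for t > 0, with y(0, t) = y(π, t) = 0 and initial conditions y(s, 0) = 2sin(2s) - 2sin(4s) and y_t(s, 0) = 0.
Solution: Using separation of variables y = X(s)T(t):
Eigenfunctions: sin(ns), n = 1, 2, 3, ...
General solution: y(s, t) = Σ [A_n cos(n t/2) + B_n sin(n t/2)] sin(ns)
From y(s,0) = 2sin(2s) - 2sin(4s): A_2=2, A_4=-2. From y_t(s,0) = 0: all B_n = 0.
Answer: y(s, t) = 2sin(2s)cos(t) - 2sin(4s)cos(2t)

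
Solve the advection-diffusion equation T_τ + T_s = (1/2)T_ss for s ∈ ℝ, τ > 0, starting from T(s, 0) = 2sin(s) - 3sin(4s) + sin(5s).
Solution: Change to a moving frame: let η = s - τ, σ = τ and write T(s,τ) = u(η,σ).
By the chain rule T_τ = u_σ - u_η, T_s = u_η, T_ss = u_ηη.
Then T_τ + T_s = u_σ: the advection term cancels and the PDE becomes the heat equation u_σ = (1/2)u_ηη on η ∈ ℝ.
Initial data: u(η,0) = T(η,0) = 2sin(η) - 3sin(4η) + sin(5η).
On η ∈ ℝ each mode satisfies (sin(nη))″ = -n² sin(nη), so exp(-n²σ/2) sin(nη) solves the heat equation; by superposition u(η,σ) = Σ c_n exp(-n²σ/2) sin(nη).
Reading off the coefficients: c_1=2, c_4=-3, c_5=1, so u(η,σ) = -3exp(-8σ)sin(4η) + 2exp(-σ/2)sin(η) + exp(-25σ/2)sin(5η).
Substituting back η = s - τ, σ = τ: T(s,τ) = u(s - τ, τ).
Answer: T(s, τ) = -3exp(-8τ)sin(4s - 4τ) + 2exp(-τ/2)sin(s - τ) + exp(-25τ/2)sin(5s - 5τ)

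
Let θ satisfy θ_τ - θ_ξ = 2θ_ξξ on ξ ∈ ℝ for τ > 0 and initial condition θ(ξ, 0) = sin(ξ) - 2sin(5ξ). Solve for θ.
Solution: Change to a moving frame: let η = ξ + τ, σ = τ and write θ(ξ,τ) = u(η,σ).
By the chain rule θ_τ = u_σ + u_η, θ_ξ = u_η, θ_ξξ = u_ηη.
Then θ_τ - θ_ξ = u_σ: the advection term cancels and the PDE becomes the heat equation u_σ = 2u_ηη on η ∈ ℝ.
Initial data: u(η,0) = θ(η,0) = sin(η) - 2sin(5η).
On η ∈ ℝ each mode satisfies (sin(nη))″ = -n² sin(nη), so exp(-2n²σ) sin(nη) solves the heat equation; by superposition u(η,σ) = Σ c_n exp(-2n²σ) sin(nη).
Reading off the coefficients: c_1=1, c_5=-2, so u(η,σ) = exp(-2σ)sin(η) - 2exp(-50σ)sin(5η).
Substituting back η = ξ + τ, σ = τ: θ(ξ,τ) = u(ξ + τ, τ).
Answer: θ(ξ, τ) = exp(-2τ)sin(ξ + τ) - 2exp(-50τ)sin(5ξ + 5τ)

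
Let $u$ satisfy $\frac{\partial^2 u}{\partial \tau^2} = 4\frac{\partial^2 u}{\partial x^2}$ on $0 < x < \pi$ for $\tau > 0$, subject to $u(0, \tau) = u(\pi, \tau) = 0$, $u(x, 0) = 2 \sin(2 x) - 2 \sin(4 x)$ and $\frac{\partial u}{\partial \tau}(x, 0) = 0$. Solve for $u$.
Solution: Using separation of variables $u = X(x)T(\tau)$:
Eigenfunctions: $\sin(nx)$, $n = 1, 2, 3, \ldots$
General solution: $u(x, \tau) = \sum [A_n \cos(2n \tau) + B_n \sin(2n \tau)] \sin(nx)$
From $u(x,0) = 2 \sin(2 x) - 2 \sin(4 x)$: $A_2=2, A_4=-2$. From $u_{\tau}(x,0) = 0$: all $B_n = 0$.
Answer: $u(x, \tau) = 2 \sin(2 x) \cos(4 \tau) - 2 \sin(4 x) \cos(8 \tau)$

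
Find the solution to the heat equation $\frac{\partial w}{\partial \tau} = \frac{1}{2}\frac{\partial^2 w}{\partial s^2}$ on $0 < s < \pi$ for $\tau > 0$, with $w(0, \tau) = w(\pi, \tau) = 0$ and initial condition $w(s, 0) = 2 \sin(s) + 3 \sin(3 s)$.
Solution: Using separation of variables $w = X(s)T(\tau)$:
Eigenfunctions: $\sin(ns)$, $n = 1, 2, 3, \ldots$
General solution: $w(s, \tau) = \sum c_n \sin(ns) e^{-n^2 \tau/2}$
Matching $w(s,0) = 2 \sin(s) + 3 \sin(3 s)$ term by term: $c_1=2, c_3=3$.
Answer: $w(s, \tau) = 2 e^{-\tau/2} \sin(s) + 3 e^{-9 \tau/2} \sin(3 s)$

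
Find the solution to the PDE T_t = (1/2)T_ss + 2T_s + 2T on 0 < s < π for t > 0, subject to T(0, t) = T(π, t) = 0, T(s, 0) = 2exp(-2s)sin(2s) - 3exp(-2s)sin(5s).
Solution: Substitute T = exp(-2s)u.
Then T_s = exp(-2s)(u_s - 2u), T_ss = exp(-2s)(u_ss - 4u_s + 4u), T_t = exp(-2s)u_t; substituting and dividing by exp(-2s), the lower-order terms cancel: u_t = (1/2)u_ss (standard heat equation).
Data for u: u(s,0) = exp(2s)T(s,0) = 2sin(2s) - 3sin(5s). The boundary conditions carry over: u(0,t) = u(π,t) = 0.
Separating variables: u = Σ c_n exp(-n²t/2) sin(ns). From u(s,0) = 2sin(2s) - 3sin(5s): c_2=2, c_5=-3.
So u(s,t) = 2exp(-2t)sin(2s) - 3exp(-25t/2)sin(5s), and T(s,t) = exp(-2s)u(s,t).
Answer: T(s, t) = 2exp(-2s)exp(-2t)sin(2s) - 3exp(-2s)exp(-25t/2)sin(5s)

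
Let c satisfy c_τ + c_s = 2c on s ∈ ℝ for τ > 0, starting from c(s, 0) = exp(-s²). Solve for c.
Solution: Substitute c = exp(2τ)u.
Then c_τ = exp(2τ)(u_τ + 2u), c_s = exp(2τ)u_s; substituting and dividing by exp(2τ), the lower-order terms cancel: u_τ + u_s = 0 (standard advection equation).
Data for u: u(s,0) = c(s,0) = exp(-s²).
By characteristics (ds/dτ = 1), u(s,τ) = f(s - τ) with f = u(·, 0).
So u(s,τ) = exp(-(s - τ)²), and c(s,τ) = exp(2τ)u(s,τ).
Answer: c(s, τ) = exp(2τ)exp(-(s - τ)²)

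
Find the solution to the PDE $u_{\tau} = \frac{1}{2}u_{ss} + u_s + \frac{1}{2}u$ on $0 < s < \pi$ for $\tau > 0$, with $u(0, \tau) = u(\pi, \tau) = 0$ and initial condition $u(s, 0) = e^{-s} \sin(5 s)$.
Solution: Substitute $u = e^{-s}w$, i.e. $w = e^{s}u$.
By the product rule, $u_s = e^{-s}(w_s - w)$, $u_{ss} = e^{-s}(w_{ss} - 2w_s + w)$, $u_{\tau} = e^{-s}w_{\tau}$.
Substituting into the PDE and dividing by $e^{-s}$: $w_{\tau} = \frac{1}{2}(w_{ss} - 2w_s + w) + (w_s - w) + \frac{1}{2}w$.
The lower-order terms cancel, leaving the standard heat equation $w_{\tau} = \frac{1}{2}w_{ss}$.
Initial data for $w$: $w(s,0) = e^{s}u(s,0) = \sin(5 s)$. The boundary conditions carry over: $w(0,\tau) = w(\pi,\tau) = 0$.
Solve for $w$:
  Using separation of variables $w = X(s)T(\tau)$:
  Eigenfunctions: $\sin(ns)$, $n = 1, 2, 3, \ldots$
  General solution: $w(s, \tau) = \sum c_n \sin(ns) e^{-n^2 \tau/2}$
  Matching $w(s,0) = \sin(5 s)$ term by term: $c_5=1$.
Hence $w(s,\tau) = e^{-25 \tau/2} \sin(5 s)$.
Transform back: $u(s,\tau) = e^{-s}w(s,\tau)$.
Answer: $u(s, \tau) = e^{-25 \tau/2} e^{-s} \sin(5 s)$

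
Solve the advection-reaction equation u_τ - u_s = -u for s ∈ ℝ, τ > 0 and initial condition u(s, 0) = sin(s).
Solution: Substitute u = exp(-τ)w.
Then u_τ = exp(-τ)(w_τ - w), u_s = exp(-τ)w_s; substituting and dividing by exp(-τ), the lower-order terms cancel: w_τ - w_s = 0 (standard advection equation).
Data for w: w(s,0) = u(s,0) = sin(s).
By characteristics (ds/dτ = -1), w(s,τ) = f(s + τ) with f = w(·, 0).
So w(s,τ) = sin(s + τ), and u(s,τ) = exp(-τ)w(s,τ).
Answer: u(s, τ) = exp(-τ)sin(s + τ)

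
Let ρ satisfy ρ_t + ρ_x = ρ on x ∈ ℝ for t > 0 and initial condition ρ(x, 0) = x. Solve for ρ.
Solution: Substitute ρ = exp(t)u.
Then ρ_t = exp(t)(u_t + u), ρ_x = exp(t)u_x; substituting and dividing by exp(t), the lower-order terms cancel: u_t + u_x = 0 (standard advection equation).
Data for u: u(x,0) = ρ(x,0) = x.
By characteristics (dx/dt = 1), u(x,t) = f(x - t) with f = u(·, 0).
So u(x,t) = -t + x, and ρ(x,t) = exp(t)u(x,t).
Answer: ρ(x, t) = -texp(t) + xexp(t)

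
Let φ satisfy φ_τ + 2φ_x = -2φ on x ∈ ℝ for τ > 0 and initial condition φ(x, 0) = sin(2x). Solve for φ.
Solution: Substitute φ = exp(-2τ)u.
Then φ_τ = exp(-2τ)(u_τ - 2u), φ_x = exp(-2τ)u_x; substituting and dividing by exp(-2τ), the lower-order terms cancel: u_τ + 2u_x = 0 (standard advection equation).
Data for u: u(x,0) = φ(x,0) = sin(2x).
By characteristics (dx/dτ = 2), u(x,τ) = f(x - 2τ) with f = u(·, 0).
So u(x,τ) = sin(2x - 4τ), and φ(x,τ) = exp(-2τ)u(x,τ).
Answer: φ(x, τ) = exp(-2τ)sin(2x - 4τ)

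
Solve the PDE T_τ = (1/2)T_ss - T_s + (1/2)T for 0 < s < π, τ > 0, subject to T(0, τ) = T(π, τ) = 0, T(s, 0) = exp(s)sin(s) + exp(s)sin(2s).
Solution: Substitute T = exp(s)u, i.e. u = exp(-s)T.
By the product rule, T_s = exp(s)(u_s + u), T_ss = exp(s)(u_ss + 2u_s + u), T_τ = exp(s)u_τ.
Substituting into the PDE and dividing by exp(s): u_τ = (1/2)(u_ss + 2u_s + u) - (u_s + u) + (1/2)u.
The lower-order terms cancel, leaving the standard heat equation u_τ = (1/2)u_ss.
Initial data for u: u(s,0) = exp(-s)T(s,0) = sin(s) + sin(2s). The boundary conditions carry over: u(0,τ) = u(π,τ) = 0.
Solve for u:
  Using separation of variables u = X(s)G(τ):
  Eigenfunctions: sin(ns), n = 1, 2, 3, ...
  General solution: u(s, τ) = Σ c_n sin(ns) exp(-n² τ/2)
  Matching u(s,0) = sin(s) + sin(2s) term by term: c_1=1, c_2=1.
Hence u(s,τ) = exp(-2τ)sin(2s) + exp(-τ/2)sin(s).
Transform back: T(s,τ) = exp(s)u(s,τ).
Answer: T(s, τ) = exp(s)exp(-2τ)sin(2s) + exp(s)exp(-τ/2)sin(s)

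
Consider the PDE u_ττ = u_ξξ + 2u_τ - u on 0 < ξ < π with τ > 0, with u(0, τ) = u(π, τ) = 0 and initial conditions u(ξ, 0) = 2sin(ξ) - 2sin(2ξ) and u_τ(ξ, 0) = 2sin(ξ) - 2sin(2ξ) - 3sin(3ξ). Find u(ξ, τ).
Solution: Substitute u = exp(τ)w, i.e. w = exp(-τ)u.
By the product rule, u_τ = exp(τ)(w_τ + w), u_ττ = exp(τ)(w_ττ + 2w_τ + w), u_ξξ = exp(τ)w_ξξ.
Substituting into the PDE and dividing by exp(τ): w_ττ + 2w_τ + w = w_ξξ + 2(w_τ + w) - w.
The lower-order terms cancel, leaving the standard wave equation w_ττ = w_ξξ.
Initial data for w: w(ξ,0) = u(ξ,0) = 2sin(ξ) - 2sin(2ξ); w_τ(ξ,0) = u_τ(ξ,0) - u(ξ,0) = -3sin(3ξ). The boundary conditions carry over: w(0,τ) = w(π,τ) = 0.
Solve for w:
  Using separation of variables w = X(ξ)T(τ):
  Eigenfunctions: sin(nξ), n = 1, 2, 3, ...
  General solution: w(ξ, τ) = Σ [A_n cos(n τ) + B_n sin(n τ)] sin(nξ)
  From w(ξ,0) = 2sin(ξ) - 2sin(2ξ): A_1=2, A_2=-2. From w_τ(ξ,0) = -3sin(3ξ), using w_τ(ξ,0) = Σ ω_n B_n sin(nξ) with ω_n = n: B_3 = (-3)/3 = -1.
Hence w(ξ,τ) = 2sin(ξ)cos(τ) - 2sin(2ξ)cos(2τ) - sin(3ξ)sin(3τ).
Transform back: u(ξ,τ) = exp(τ)w(ξ,τ).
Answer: u(ξ, τ) = 2exp(τ)sin(ξ)cos(τ) - 2exp(τ)sin(2ξ)cos(2τ) - exp(τ)sin(3ξ)sin(3τ)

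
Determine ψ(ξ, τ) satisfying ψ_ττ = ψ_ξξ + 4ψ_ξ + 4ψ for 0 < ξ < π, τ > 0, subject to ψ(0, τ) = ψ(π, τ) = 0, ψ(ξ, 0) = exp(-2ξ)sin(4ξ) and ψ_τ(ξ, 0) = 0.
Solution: Substitute ψ = exp(-2ξ)u, i.e. u = exp(2ξ)ψ.
By the product rule, ψ_ξ = exp(-2ξ)(u_ξ - 2u), ψ_ξξ = exp(-2ξ)(u_ξξ - 4u_ξ + 4u), ψ_ττ = exp(-2ξ)u_ττ.
Substituting into the PDE and dividing by exp(-2ξ): u_ττ = (u_ξξ - 4u_ξ + 4u) + 4(u_ξ - 2u) + 4u.
The lower-order terms cancel, leaving the standard wave equation u_ττ = u_ξξ.
Initial data for u: u(ξ,0) = exp(2ξ)ψ(ξ,0) = sin(4ξ); u_τ(ξ,0) = exp(2ξ)ψ_τ(ξ,0) = 0. The boundary conditions carry over: u(0,τ) = u(π,τ) = 0.
Solve for u:
  Using separation of variables u = X(ξ)T(τ):
  Eigenfunctions: sin(nξ), n = 1, 2, 3, ...
  General solution: u(ξ, τ) = Σ [A_n cos(n τ) + B_n sin(n τ)] sin(nξ)
  From u(ξ,0) = sin(4ξ): A_4=1. From u_τ(ξ,0) = 0: all B_n = 0.
Hence u(ξ,τ) = sin(4ξ)cos(4τ).
Transform back: ψ(ξ,τ) = exp(-2ξ)u(ξ,τ).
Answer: ψ(ξ, τ) = exp(-2ξ)sin(4ξ)cos(4τ)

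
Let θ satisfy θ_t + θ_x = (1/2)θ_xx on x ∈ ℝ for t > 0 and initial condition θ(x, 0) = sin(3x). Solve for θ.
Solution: Moving frame: η = x - t, σ = t, θ = u(η,σ), so θ_t = u_σ - u_η and θ_xx = u_ηη.
Hence θ_t + θ_x = u_σ and the PDE becomes the heat equation u_σ = (1/2)u_ηη on η ∈ ℝ.
Initial data: u(η,0) = θ(η,0) = sin(3η). Each mode sin(nη) decays as exp(-n²σ/2) on ℝ, so u(η,σ) = Σ c_n exp(-n²σ/2) sin(nη) with c_3=1: u(η,σ) = exp(-9σ/2)sin(3η).
Substituting back: θ(x,t) = u(x - t, t).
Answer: θ(x, t) = -exp(-9t/2)sin(3t - 3x)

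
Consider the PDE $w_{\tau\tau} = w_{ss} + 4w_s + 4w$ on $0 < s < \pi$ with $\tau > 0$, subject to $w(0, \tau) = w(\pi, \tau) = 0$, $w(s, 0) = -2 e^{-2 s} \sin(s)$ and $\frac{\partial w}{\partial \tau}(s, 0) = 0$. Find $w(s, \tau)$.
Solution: Substitute $w = e^{-2s}u$.
Then $w_s = e^{-2s}(u_s - 2u)$, $w_{ss} = e^{-2s}(u_{ss} - 4u_s + 4u)$, $w_{\tau\tau} = e^{-2s}u_{\tau\tau}$; substituting and dividing by $e^{-2s}$, the lower-order terms cancel: $u_{\tau\tau} = u_{ss}$ (standard wave equation).
Data for $u$: $u(s,0) = e^{2s}w(s,0) = -2 \sin(s)$; $u_{\tau}(s,0) = e^{2s}w_{\tau}(s,0) = 0$. The boundary conditions carry over: $u(0,\tau) = u(\pi,\tau) = 0$.
Separating variables: $u = \sum [A_n \cos(\omega_n \tau) + B_n \sin(\omega_n \tau)] \sin(ns)$, $\omega_n = n$. From ICs: $A_1=-2$.
So $u(s,\tau) = -2 \sin(s) \cos(\tau)$, and $w(s,\tau) = e^{-2s}u(s,\tau)$.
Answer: $w(s, \tau) = -2 e^{-2 s} \sin(s) \cos(\tau)$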